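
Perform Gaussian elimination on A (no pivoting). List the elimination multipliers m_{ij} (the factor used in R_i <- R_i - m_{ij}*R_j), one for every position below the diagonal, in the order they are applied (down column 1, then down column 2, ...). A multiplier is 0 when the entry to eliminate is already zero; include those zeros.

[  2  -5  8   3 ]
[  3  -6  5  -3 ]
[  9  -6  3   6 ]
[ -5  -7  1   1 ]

Forward elimination:
R2 <- R2 - (3/2)*R1:  [     0    3/2     -7  -15/2 ]
R3 <- R3 - (9/2)*R1:  [     0   33/2    -33  -15/2 ]
R4 <- R4 - (-5/2)*R1:  [     0  -39/2     21   17/2 ]
R3 <- R3 - (11)*R2:  [  0   0  44  75 ]
R4 <- R4 - (-13)*R2:  [   0    0  -70  -89 ]
R4 <- R4 - (-35/22)*R3:  [      0       0       0  667/22 ]
Multipliers (in order of application): m_{21} = 3/2, m_{31} = 9/2, m_{41} = -5/2, m_{32} = 11, m_{42} = -13, m_{43} = -35/22

multipliers: 3/2, 9/2, -5/2, 11, -13, -35/22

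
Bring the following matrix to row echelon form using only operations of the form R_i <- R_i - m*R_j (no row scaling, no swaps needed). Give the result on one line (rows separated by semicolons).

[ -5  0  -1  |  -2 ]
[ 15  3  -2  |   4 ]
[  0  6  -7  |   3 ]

Forward elimination:
R2 <- R2 - (-3)*R1:  [  0   3  -5  -2 ]
R3 <- R3 - (2)*R2:  [ 0  0  3  7 ]
Row echelon form:
[ -5  0  -1  |  -2 ]
[  0  3  -5  |  -2 ]
[  0  0   3  |   7 ]

REF = [-5 0 -1 -2; 0 3 -5 -2; 0 0 3 7]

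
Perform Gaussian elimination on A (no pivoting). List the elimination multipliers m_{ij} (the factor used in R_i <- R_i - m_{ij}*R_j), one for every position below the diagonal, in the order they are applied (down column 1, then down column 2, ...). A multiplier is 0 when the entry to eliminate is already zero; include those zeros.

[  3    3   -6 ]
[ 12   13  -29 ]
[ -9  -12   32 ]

multipliers: 4, -3, -3

Forward elimination:
R2 <- R2 - (4)*R1:  [  0   1  -5 ]
R3 <- R3 - (-3)*R1:  [  0  -3  14 ]
R3 <- R3 - (-3)*R2:  [  0   0  -1 ]
Multipliers (in order of application): m_{21} = 4, m_{31} = -3, m_{32} = -3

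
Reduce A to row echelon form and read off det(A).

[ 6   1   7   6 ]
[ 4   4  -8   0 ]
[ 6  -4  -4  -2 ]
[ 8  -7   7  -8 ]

Forward elimination:
R2 <- R2 - (2/3)*R1:  [     0   10/3  -38/3     -4 ]
R3 <- R3 - (1)*R1:  [   0   -5  -11   -8 ]
R4 <- R4 - (4/3)*R1:  [     0  -25/3   -7/3    -16 ]
R3 <- R3 - (-3/2)*R2:  [   0    0  -30  -14 ]
R4 <- R4 - (-5/2)*R2:  [   0    0  -34  -26 ]
R4 <- R4 - (17/15)*R3:  [       0        0        0  -152/15 ]
Upper-triangular form:
[ 6     1      7        6 ]
[ 0  10/3  -38/3       -4 ]
[ 0     0    -30      -14 ]
[ 0     0      0  -152/15 ]
det(A) = (-1)^0 * (6) * (10/3) * (-30) * (-152/15) = 6080  (0 row swaps -> sign +1)

det(A) = 6080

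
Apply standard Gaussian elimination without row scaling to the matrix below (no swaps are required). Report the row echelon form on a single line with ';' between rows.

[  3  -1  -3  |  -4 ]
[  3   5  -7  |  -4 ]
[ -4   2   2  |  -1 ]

REF = [3 -1 -3 -4; 0 6 -4 0; 0 0 -14/9 -19/3]

Forward elimination:
R2 <- R2 - (1)*R1:  [  0   6  -4   0 ]
R3 <- R3 - (-4/3)*R1:  [     0    2/3     -2  -19/3 ]
R3 <- R3 - (1/9)*R2:  [     0      0  -14/9  -19/3 ]
Row echelon form:
[ 3  -1     -3  |     -4 ]
[ 0   6     -4  |      0 ]
[ 0   0  -14/9  |  -19/3 ]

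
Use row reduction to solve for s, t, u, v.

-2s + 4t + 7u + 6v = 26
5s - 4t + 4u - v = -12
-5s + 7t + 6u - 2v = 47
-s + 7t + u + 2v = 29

Forward elimination on [A|b]:
R2 <- R2 - (-5/2)*R1:  [    0     6  43/2    14    53 ]
R3 <- R3 - (5/2)*R1:  [     0     -3  -23/2    -17    -18 ]
R4 <- R4 - (1/2)*R1:  [    0     5  -5/2    -1    16 ]
R3 <- R3 - (-1/2)*R2:  [    0     0  -3/4   -10  17/2 ]
R4 <- R4 - (5/6)*R2:  [       0        0  -245/12    -38/3   -169/6 ]
R4 <- R4 - (245/9)*R3:  [       0        0        0   2336/9  -2336/9 ]
Row echelon form:
[ -2  4     7       6  |       26 ]
[  0  6  43/2      14  |       53 ]
[  0  0  -3/4     -10  |     17/2 ]
[  0  0     0  2336/9  |  -2336/9 ]
Back-substitution:
v = (-2336/9) / (2336/9) = -1
u = (17/2 - (-10)*(-1)) / (-3/4) = 2
t = (53 - (43/2)*(2) - (14)*(-1)) / 6 = 4
s = (26 - (4)*(4) - (7)*(2) - (6)*(-1)) / -2 = -1

(-1, 4, 2, -1)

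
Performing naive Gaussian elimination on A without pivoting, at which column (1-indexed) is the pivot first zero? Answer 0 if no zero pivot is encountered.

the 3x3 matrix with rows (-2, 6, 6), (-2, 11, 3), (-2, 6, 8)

Naive forward elimination:
R2 <- R2 - (1)*R1:  [  0   5  -3 ]
R3 <- R3 - (1)*R1:  [ 0  0  2 ]
All pivots nonzero; naive elimination completes without hitting a zero pivot.

first zero-pivot column = 0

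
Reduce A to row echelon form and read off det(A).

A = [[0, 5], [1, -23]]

Forward elimination:
R1 <-> R2   (pivot in column 1 was zero)
[ 1  -23 ]
[ 0    5 ]
Upper-triangular form:
[ 1  -23 ]
[ 0    5 ]
det(A) = (-1)^1 * (1) * (5) = -5  (1 row swap -> sign -1)

det(A) = -5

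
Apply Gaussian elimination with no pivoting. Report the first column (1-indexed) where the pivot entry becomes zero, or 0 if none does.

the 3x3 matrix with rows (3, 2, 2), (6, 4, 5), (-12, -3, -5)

first zero-pivot column = 2

Naive forward elimination:
R2 <- R2 - (2)*R1:  [ 0  0  1 ]
R3 <- R3 - (-4)*R1:  [ 0  5  3 ]
Matrix at this point:
[ 3  2  2 ]
[ 0  0  1 ]
[ 0  5  3 ]
Pivot entry (2,2) is zero but row 3 has 5 in column 2 -> naive elimination stops; a row interchange (e.g. R2 <-> R3) would be required here.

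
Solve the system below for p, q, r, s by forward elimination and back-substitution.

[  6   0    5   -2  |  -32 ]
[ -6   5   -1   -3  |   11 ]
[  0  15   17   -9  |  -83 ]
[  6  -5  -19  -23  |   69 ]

(-2, -1, -4, 0)

Forward elimination on [A|b]:
R2 <- R2 - (-1)*R1:  [   0    5    4   -5  -21 ]
R4 <- R4 - (1)*R1:  [   0   -5  -24  -21  101 ]
R3 <- R3 - (3)*R2:  [   0    0    5    6  -20 ]
R4 <- R4 - (-1)*R2:  [   0    0  -20  -26   80 ]
R4 <- R4 - (-4)*R3:  [  0   0   0  -2   0 ]
Row echelon form:
[ 6  0  5  -2  |  -32 ]
[ 0  5  4  -5  |  -21 ]
[ 0  0  5   6  |  -20 ]
[ 0  0  0  -2  |    0 ]
Back-substitution:
s = (0) / -2 = 0
r = (-20 - (6)*(0)) / 5 = -4
q = (-21 - (4)*(-4) - (-5)*(0)) / 5 = -1
p = (-32 - (5)*(-4) - (-2)*(0)) / 6 = -2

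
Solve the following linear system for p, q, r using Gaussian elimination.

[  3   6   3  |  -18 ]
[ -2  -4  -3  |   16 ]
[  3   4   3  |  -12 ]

Forward elimination on [A|b]:
R2 <- R2 - (-2/3)*R1:  [  0   0  -1   4 ]
R3 <- R3 - (1)*R1:  [  0  -2   0   6 ]
R2 <-> R3   (pivot in column 2 was zero)
[ 3   6   3  -18 ]
[ 0  -2   0    6 ]
[ 0   0  -1    4 ]
Row echelon form:
[ 3   6   3  |  -18 ]
[ 0  -2   0  |    6 ]
[ 0   0  -1  |    4 ]
Back-substitution:
r = (4) / -1 = -4
q = (6) / -2 = -3
p = (-18 - (6)*(-3) - (3)*(-4)) / 3 = 4

(4, -3, -4)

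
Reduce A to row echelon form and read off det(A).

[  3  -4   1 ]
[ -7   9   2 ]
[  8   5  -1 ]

det(A) = -200

Forward elimination:
R2 <- R2 - (-7/3)*R1:  [    0  -1/3  13/3 ]
R3 <- R3 - (8/3)*R1:  [     0   47/3  -11/3 ]
R3 <- R3 - (-47)*R2:  [   0    0  200 ]
Upper-triangular form:
[ 3    -4     1 ]
[ 0  -1/3  13/3 ]
[ 0     0   200 ]
det(A) = (-1)^0 * (3) * (-1/3) * (200) = -200  (0 row swaps -> sign +1)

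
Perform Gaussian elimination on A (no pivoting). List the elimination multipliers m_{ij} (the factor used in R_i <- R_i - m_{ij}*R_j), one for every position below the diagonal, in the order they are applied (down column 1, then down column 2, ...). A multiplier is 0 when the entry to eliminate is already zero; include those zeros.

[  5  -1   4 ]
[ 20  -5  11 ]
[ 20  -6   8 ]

multipliers: 4, 4, 2

Forward elimination:
R2 <- R2 - (4)*R1:  [  0  -1  -5 ]
R3 <- R3 - (4)*R1:  [  0  -2  -8 ]
R3 <- R3 - (2)*R2:  [ 0  0  2 ]
Multipliers (in order of application): m_{21} = 4, m_{31} = 4, m_{32} = 2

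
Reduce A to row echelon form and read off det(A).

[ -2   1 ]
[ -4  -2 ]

det(A) = 8

Forward elimination:
R2 <- R2 - (2)*R1:  [  0  -4 ]
Upper-triangular form:
[ -2   1 ]
[  0  -4 ]
det(A) = (-1)^0 * (-2) * (-4) = 8  (0 row swaps -> sign +1)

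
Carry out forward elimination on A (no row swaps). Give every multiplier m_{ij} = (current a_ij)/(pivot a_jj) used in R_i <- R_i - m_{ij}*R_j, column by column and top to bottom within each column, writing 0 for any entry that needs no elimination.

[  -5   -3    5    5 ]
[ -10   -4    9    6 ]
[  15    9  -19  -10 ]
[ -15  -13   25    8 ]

multipliers: 2, -3, 3, 0, -2, -2

Forward elimination:
R2 <- R2 - (2)*R1:  [  0   2  -1  -4 ]
R3 <- R3 - (-3)*R1:  [  0   0  -4   5 ]
R4 <- R4 - (3)*R1:  [  0  -4  10  -7 ]
R3: entry in column 2 is already 0 -> m_{32} = 0 (no row operation needed)
R4 <- R4 - (-2)*R2:  [   0    0    8  -15 ]
R4 <- R4 - (-2)*R3:  [  0   0   0  -5 ]
Multipliers (in order of application): m_{21} = 2, m_{31} = -3, m_{41} = 3, m_{32} = 0, m_{42} = -2, m_{43} = -2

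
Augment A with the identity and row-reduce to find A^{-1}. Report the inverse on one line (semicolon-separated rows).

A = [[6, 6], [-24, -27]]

Gauss-Jordan on [A | I]:
R1 <- (1/6)*R1:  [   1    1  |  1/6    0 ]
R2 <- R2 - (-24)*R1:  [  0  -3  |   4   1 ]
R2 <- (1/-3)*R2:  [    0     1  |  -4/3  -1/3 ]
R1 <- R1 - (1)*R2:  [   1    0  |  3/2  1/3 ]
Right block of [I | A^{-1}] is the inverse:
[  3/2   1/3 ]
[ -4/3  -1/3 ]

inverse = [3/2 1/3; -4/3 -1/3]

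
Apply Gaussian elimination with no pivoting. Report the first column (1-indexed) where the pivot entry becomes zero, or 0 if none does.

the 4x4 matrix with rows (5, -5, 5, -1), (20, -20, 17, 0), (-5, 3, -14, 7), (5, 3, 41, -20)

Naive forward elimination:
R2 <- R2 - (4)*R1:  [  0   0  -3   4 ]
R3 <- R3 - (-1)*R1:  [  0  -2  -9   6 ]
R4 <- R4 - (1)*R1:  [   0    8   36  -19 ]
Matrix at this point:
[ 5  -5   5   -1 ]
[ 0   0  -3    4 ]
[ 0  -2  -9    6 ]
[ 0   8  36  -19 ]
Pivot entry (2,2) is zero but row 3 has -2 in column 2 -> naive elimination stops; a row interchange (e.g. R2 <-> R3) would be required here.

first zero-pivot column = 2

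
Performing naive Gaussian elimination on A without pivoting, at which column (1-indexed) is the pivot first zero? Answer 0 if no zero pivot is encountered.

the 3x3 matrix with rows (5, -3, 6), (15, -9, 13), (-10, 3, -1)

Naive forward elimination:
R2 <- R2 - (3)*R1:  [  0   0  -5 ]
R3 <- R3 - (-2)*R1:  [  0  -3  11 ]
Matrix at this point:
[ 5  -3   6 ]
[ 0   0  -5 ]
[ 0  -3  11 ]
Pivot entry (2,2) is zero but row 3 has -3 in column 2 -> naive elimination stops; a row interchange (e.g. R2 <-> R3) would be required here.

first zero-pivot column = 2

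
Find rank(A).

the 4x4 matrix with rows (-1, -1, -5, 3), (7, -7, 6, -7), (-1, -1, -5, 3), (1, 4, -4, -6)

rank(A) = 3

Row reduction:
R2 <- R2 - (-7)*R1:  [   0  -14  -29   14 ]
R3 <- R3 - (1)*R1:  [ 0  0  0  0 ]
R4 <- R4 - (-1)*R1:  [  0   3  -9  -3 ]
R4 <- R4 - (-3/14)*R2:  [       0        0  -213/14        0 ]
R3 <-> R4   (pivot in column 3 was zero)
[ -1   -1       -5   3 ]
[  0  -14      -29  14 ]
[  0    0  -213/14   0 ]
[  0    0        0   0 ]
Row echelon form:
[ -1   -1       -5   3 ]
[  0  -14      -29  14 ]
[  0    0  -213/14   0 ]
[  0    0        0   0 ]
Nonzero rows / pivot columns: 3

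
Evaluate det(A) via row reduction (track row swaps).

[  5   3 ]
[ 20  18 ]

det(A) = 30

Forward elimination:
R2 <- R2 - (4)*R1:  [ 0  6 ]
Upper-triangular form:
[ 5  3 ]
[ 0  6 ]
det(A) = (-1)^0 * (5) * (6) = 30  (0 row swaps -> sign +1)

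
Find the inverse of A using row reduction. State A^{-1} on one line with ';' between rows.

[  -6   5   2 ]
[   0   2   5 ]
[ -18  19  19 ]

inverse = [19/12 19/12 -7/12; 5/2 13/6 -5/6; -1 -2/3 1/3]

Gauss-Jordan on [A | I]:
R1 <- (1/-6)*R1:  [    1  -5/6  -1/3  |  -1/6     0     0 ]
R3 <- R3 - (-18)*R1:  [  0   4  13  |  -3   0   1 ]
R2 <- (1/2)*R2:  [   0    1  5/2  |    0  1/2    0 ]
R1 <- R1 - (-5/6)*R2:  [    1     0   7/4  |  -1/6  5/12     0 ]
R3 <- R3 - (4)*R2:  [  0   0   3  |  -3  -2   1 ]
R3 <- (1/3)*R3:  [    0     0     1  |    -1  -2/3   1/3 ]
R1 <- R1 - (7/4)*R3:  [     1      0      0  |  19/12  19/12  -7/12 ]
R2 <- R2 - (5/2)*R3:  [    0     1     0  |   5/2  13/6  -5/6 ]
Right block of [I | A^{-1}] is the inverse:
[ 19/12  19/12  -7/12 ]
[   5/2   13/6   -5/6 ]
[    -1   -2/3    1/3 ]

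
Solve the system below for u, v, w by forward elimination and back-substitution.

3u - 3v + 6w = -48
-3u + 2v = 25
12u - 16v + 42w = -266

Forward elimination on [A|b]:
R2 <- R2 - (-1)*R1:  [   0   -1    6  -23 ]
R3 <- R3 - (4)*R1:  [   0   -4   18  -74 ]
R3 <- R3 - (4)*R2:  [  0   0  -6  18 ]
Row echelon form:
[ 3  -3   6  |  -48 ]
[ 0  -1   6  |  -23 ]
[ 0   0  -6  |   18 ]
Back-substitution:
w = (18) / -6 = -3
v = (-23 - (6)*(-3)) / -1 = 5
u = (-48 - (-3)*(5) - (6)*(-3)) / 3 = -5

(-5, 5, -3)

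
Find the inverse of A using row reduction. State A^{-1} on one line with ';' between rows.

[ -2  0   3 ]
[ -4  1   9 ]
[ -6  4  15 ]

Gauss-Jordan on [A | I]:
R1 <- (1/-2)*R1:  [    1     0  -3/2  |  -1/2     0     0 ]
R2 <- R2 - (-4)*R1:  [  0   1   3  |  -2   1   0 ]
R3 <- R3 - (-6)*R1:  [  0   4   6  |  -3   0   1 ]
R3 <- R3 - (4)*R2:  [  0   0  -6  |   5  -4   1 ]
R3 <- (1/-6)*R3:  [    0     0     1  |  -5/6   2/3  -1/6 ]
R1 <- R1 - (-3/2)*R3:  [    1     0     0  |  -7/4     1  -1/4 ]
R2 <- R2 - (3)*R3:  [   0    1    0  |  1/2   -1  1/2 ]
Right block of [I | A^{-1}] is the inverse:
[ -7/4    1  -1/4 ]
[  1/2   -1   1/2 ]
[ -5/6  2/3  -1/6 ]

inverse = [-7/4 1 -1/4; 1/2 -1 1/2; -5/6 2/3 -1/6]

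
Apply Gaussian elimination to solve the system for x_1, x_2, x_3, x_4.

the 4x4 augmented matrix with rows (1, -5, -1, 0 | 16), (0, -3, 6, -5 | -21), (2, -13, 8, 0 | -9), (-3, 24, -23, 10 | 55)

Forward elimination on [A|b]:
R3 <- R3 - (2)*R1:  [   0   -3   10    0  -41 ]
R4 <- R4 - (-3)*R1:  [   0    9  -26   10  103 ]
R3 <- R3 - (1)*R2:  [   0    0    4    5  -20 ]
R4 <- R4 - (-3)*R2:  [  0   0  -8  -5  40 ]
R4 <- R4 - (-2)*R3:  [ 0  0  0  5  0 ]
Row echelon form:
[ 1  -5  -1   0  |   16 ]
[ 0  -3   6  -5  |  -21 ]
[ 0   0   4   5  |  -20 ]
[ 0   0   0   5  |    0 ]
Back-substitution:
x_4 = (0) / 5 = 0
x_3 = (-20 - (5)*(0)) / 4 = -5
x_2 = (-21 - (6)*(-5) - (-5)*(0)) / -3 = -3
x_1 = (16 - (-5)*(-3) - (-1)*(-5)) / 1 = -4

(-4, -3, -5, 0)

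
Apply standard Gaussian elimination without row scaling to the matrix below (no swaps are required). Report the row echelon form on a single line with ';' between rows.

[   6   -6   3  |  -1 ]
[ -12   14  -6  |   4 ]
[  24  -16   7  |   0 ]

Forward elimination:
R2 <- R2 - (-2)*R1:  [ 0  2  0  2 ]
R3 <- R3 - (4)*R1:  [  0   8  -5   4 ]
R3 <- R3 - (4)*R2:  [  0   0  -5  -4 ]
Row echelon form:
[ 6  -6   3  |  -1 ]
[ 0   2   0  |   2 ]
[ 0   0  -5  |  -4 ]

REF = [6 -6 3 -1; 0 2 0 2; 0 0 -5 -4]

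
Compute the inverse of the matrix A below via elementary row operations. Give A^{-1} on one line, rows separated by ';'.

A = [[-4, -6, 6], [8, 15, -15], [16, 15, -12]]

inverse = [-5/4 -1/2 0; 4 4/3 1/3; 10/3 1 1/3]

Gauss-Jordan on [A | I]:
R1 <- (1/-4)*R1:  [    1   3/2  -3/2  |  -1/4     0     0 ]
R2 <- R2 - (8)*R1:  [  0   3  -3  |   2   1   0 ]
R3 <- R3 - (16)*R1:  [  0  -9  12  |   4   0   1 ]
R2 <- (1/3)*R2:  [   0    1   -1  |  2/3  1/3    0 ]
R1 <- R1 - (3/2)*R2:  [    1     0     0  |  -5/4  -1/2     0 ]
R3 <- R3 - (-9)*R2:  [  0   0   3  |  10   3   1 ]
R3 <- (1/3)*R3:  [    0     0     1  |  10/3     1   1/3 ]
R2 <- R2 - (-1)*R3:  [   0    1    0  |    4  4/3  1/3 ]
Right block of [I | A^{-1}] is the inverse:
[ -5/4  -1/2    0 ]
[    4   4/3  1/3 ]
[ 10/3     1  1/3 ]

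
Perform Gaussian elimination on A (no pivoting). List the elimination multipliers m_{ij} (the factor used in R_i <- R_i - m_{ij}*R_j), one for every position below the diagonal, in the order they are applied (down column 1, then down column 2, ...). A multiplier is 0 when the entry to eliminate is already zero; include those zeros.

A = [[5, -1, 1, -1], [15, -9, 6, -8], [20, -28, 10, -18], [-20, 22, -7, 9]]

Forward elimination:
R2 <- R2 - (3)*R1:  [  0  -6   3  -5 ]
R3 <- R3 - (4)*R1:  [   0  -24    6  -14 ]
R4 <- R4 - (-4)*R1:  [  0  18  -3   5 ]
R3 <- R3 - (4)*R2:  [  0   0  -6   6 ]
R4 <- R4 - (-3)*R2:  [   0    0    6  -10 ]
R4 <- R4 - (-1)*R3:  [  0   0   0  -4 ]
Multipliers (in order of application): m_{21} = 3, m_{31} = 4, m_{41} = -4, m_{32} = 4, m_{42} = -3, m_{43} = -1

multipliers: 3, 4, -4, 4, -3, -1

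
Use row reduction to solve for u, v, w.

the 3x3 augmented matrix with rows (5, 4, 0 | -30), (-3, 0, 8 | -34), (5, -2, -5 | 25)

(-2, -5, -5)

Forward elimination on [A|b]:
R2 <- R2 - (-3/5)*R1:  [    0  12/5     8   -52 ]
R3 <- R3 - (1)*R1:  [  0  -6  -5  55 ]
R3 <- R3 - (-5/2)*R2:  [   0    0   15  -75 ]
Row echelon form:
[ 5     4   0  |  -30 ]
[ 0  12/5   8  |  -52 ]
[ 0     0  15  |  -75 ]
Back-substitution:
w = (-75) / 15 = -5
v = (-52 - (8)*(-5)) / (12/5) = -5
u = (-30 - (4)*(-5)) / 5 = -2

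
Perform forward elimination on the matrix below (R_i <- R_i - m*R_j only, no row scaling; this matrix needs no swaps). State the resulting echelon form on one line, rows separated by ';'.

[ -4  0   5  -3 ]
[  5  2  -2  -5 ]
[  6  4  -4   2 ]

REF = [-4 0 5 -3; 0 2 17/4 -35/4; 0 0 -5 15]

Forward elimination:
R2 <- R2 - (-5/4)*R1:  [     0      2   17/4  -35/4 ]
R3 <- R3 - (-3/2)*R1:  [    0     4   7/2  -5/2 ]
R3 <- R3 - (2)*R2:  [  0   0  -5  15 ]
Row echelon form:
[ -4  0     5     -3 ]
[  0  2  17/4  -35/4 ]
[  0  0    -5     15 ]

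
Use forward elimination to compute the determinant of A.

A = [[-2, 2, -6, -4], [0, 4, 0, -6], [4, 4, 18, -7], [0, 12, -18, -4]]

det(A) = -240

Forward elimination:
R3 <- R3 - (-2)*R1:  [   0    8    6  -15 ]
R3 <- R3 - (2)*R2:  [  0   0   6  -3 ]
R4 <- R4 - (3)*R2:  [   0    0  -18   14 ]
R4 <- R4 - (-3)*R3:  [ 0  0  0  5 ]
Upper-triangular form:
[ -2  2  -6  -4 ]
[  0  4   0  -6 ]
[  0  0   6  -3 ]
[  0  0   0   5 ]
det(A) = (-1)^0 * (-2) * (4) * (6) * (5) = -240  (0 row swaps -> sign +1)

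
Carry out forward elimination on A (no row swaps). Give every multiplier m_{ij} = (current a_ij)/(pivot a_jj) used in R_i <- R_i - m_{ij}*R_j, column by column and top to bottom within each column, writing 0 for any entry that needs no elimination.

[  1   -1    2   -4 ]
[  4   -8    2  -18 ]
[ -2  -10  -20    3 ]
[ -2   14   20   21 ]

multipliers: 4, -2, -2, 3, -3, 3

Forward elimination:
R2 <- R2 - (4)*R1:  [  0  -4  -6  -2 ]
R3 <- R3 - (-2)*R1:  [   0  -12  -16   -5 ]
R4 <- R4 - (-2)*R1:  [  0  12  24  13 ]
R3 <- R3 - (3)*R2:  [ 0  0  2  1 ]
R4 <- R4 - (-3)*R2:  [ 0  0  6  7 ]
R4 <- R4 - (3)*R3:  [ 0  0  0  4 ]
Multipliers (in order of application): m_{21} = 4, m_{31} = -2, m_{41} = -2, m_{32} = 3, m_{42} = -3, m_{43} = 3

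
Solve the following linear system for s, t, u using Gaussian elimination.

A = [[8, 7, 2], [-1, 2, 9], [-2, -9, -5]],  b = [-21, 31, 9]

Forward elimination on [A|b]:
R2 <- R2 - (-1/8)*R1:  [     0   23/8   37/4  227/8 ]
R3 <- R3 - (-1/4)*R1:  [     0  -29/4   -9/2   15/4 ]
R3 <- R3 - (-58/23)*R2:  [       0        0   433/23  1732/23 ]
Row echelon form:
[ 8     7       2  |      -21 ]
[ 0  23/8    37/4  |    227/8 ]
[ 0     0  433/23  |  1732/23 ]
Back-substitution:
u = (1732/23) / (433/23) = 4
t = (227/8 - (37/4)*(4)) / (23/8) = -3
s = (-21 - (7)*(-3) - (2)*(4)) / 8 = -1

(-1, -3, 4)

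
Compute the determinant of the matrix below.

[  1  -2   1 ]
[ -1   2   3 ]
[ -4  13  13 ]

det(A) = -20

Forward elimination:
R2 <- R2 - (-1)*R1:  [ 0  0  4 ]
R3 <- R3 - (-4)*R1:  [  0   5  17 ]
R2 <-> R3   (pivot in column 2 was zero)
[ 1  -2   1 ]
[ 0   5  17 ]
[ 0   0   4 ]
Upper-triangular form:
[ 1  -2   1 ]
[ 0   5  17 ]
[ 0   0   4 ]
det(A) = (-1)^1 * (1) * (5) * (4) = -20  (1 row swap -> sign -1)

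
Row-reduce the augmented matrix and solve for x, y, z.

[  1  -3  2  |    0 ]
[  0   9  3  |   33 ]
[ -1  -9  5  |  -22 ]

(5, 3, 2)

Forward elimination on [A|b]:
R3 <- R3 - (-1)*R1:  [   0  -12    7  -22 ]
R3 <- R3 - (-4/3)*R2:  [  0   0  11  22 ]
Row echelon form:
[ 1  -3   2  |   0 ]
[ 0   9   3  |  33 ]
[ 0   0  11  |  22 ]
Back-substitution:
z = (22) / 11 = 2
y = (33 - (3)*(2)) / 9 = 3
x = (0 - (-3)*(3) - (2)*(2)) / 1 = 5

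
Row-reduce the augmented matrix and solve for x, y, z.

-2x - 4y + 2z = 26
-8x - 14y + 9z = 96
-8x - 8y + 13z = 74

(-1, -5, 2)

Forward elimination on [A|b]:
R2 <- R2 - (4)*R1:  [  0   2   1  -8 ]
R3 <- R3 - (4)*R1:  [   0    8    5  -30 ]
R3 <- R3 - (4)*R2:  [ 0  0  1  2 ]
Row echelon form:
[ -2  -4  2  |  26 ]
[  0   2  1  |  -8 ]
[  0   0  1  |   2 ]
Back-substitution:
z = (2) / 1 = 2
y = (-8 - (1)*(2)) / 2 = -5
x = (26 - (-4)*(-5) - (2)*(2)) / -2 = -1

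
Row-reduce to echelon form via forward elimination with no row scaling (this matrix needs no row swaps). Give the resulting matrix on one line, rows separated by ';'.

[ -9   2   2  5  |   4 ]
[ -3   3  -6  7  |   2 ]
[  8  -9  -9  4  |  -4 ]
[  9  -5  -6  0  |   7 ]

REF = [-9 2 2 5 4; 0 7/3 -20/3 16/3 2/3; 0 0 -195/7 524/21 34/21; 0 0 0 349/585 6509/585]

Forward elimination:
R2 <- R2 - (1/3)*R1:  [     0    7/3  -20/3   16/3    2/3 ]
R3 <- R3 - (-8/9)*R1:  [     0  -65/9  -65/9   76/9   -4/9 ]
R4 <- R4 - (-1)*R1:  [  0  -3  -4   5  11 ]
R3 <- R3 - (-65/21)*R2:  [      0       0  -195/7  524/21   34/21 ]
R4 <- R4 - (-9/7)*R2:  [     0      0  -88/7   83/7   83/7 ]
R4 <- R4 - (88/195)*R3:  [        0         0         0   349/585  6509/585 ]
Row echelon form:
[ -9    2       2        5  |         4 ]
[  0  7/3   -20/3     16/3  |       2/3 ]
[  0    0  -195/7   524/21  |     34/21 ]
[  0    0       0  349/585  |  6509/585 ]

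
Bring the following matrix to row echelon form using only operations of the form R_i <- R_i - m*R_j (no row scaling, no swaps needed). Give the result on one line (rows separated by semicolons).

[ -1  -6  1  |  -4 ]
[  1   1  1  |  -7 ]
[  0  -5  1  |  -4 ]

Forward elimination:
R2 <- R2 - (-1)*R1:  [   0   -5    2  -11 ]
R3 <- R3 - (1)*R2:  [  0   0  -1   7 ]
Row echelon form:
[ -1  -6   1  |   -4 ]
[  0  -5   2  |  -11 ]
[  0   0  -1  |    7 ]

REF = [-1 -6 1 -4; 0 -5 2 -11; 0 0 -1 7]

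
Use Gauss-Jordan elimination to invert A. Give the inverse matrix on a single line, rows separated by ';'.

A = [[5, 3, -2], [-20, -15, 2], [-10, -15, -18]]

inverse = [5 7/5 -2/5; -19/3 -11/6 1/2; 5/2 3/4 -1/4]

Gauss-Jordan on [A | I]:
R1 <- (1/5)*R1:  [    1   3/5  -2/5  |   1/5     0     0 ]
R2 <- R2 - (-20)*R1:  [  0  -3  -6  |   4   1   0 ]
R3 <- R3 - (-10)*R1:  [   0   -9  -22  |    2    0    1 ]
R2 <- (1/-3)*R2:  [    0     1     2  |  -4/3  -1/3     0 ]
R1 <- R1 - (3/5)*R2:  [    1     0  -8/5  |     1   1/5     0 ]
R3 <- R3 - (-9)*R2:  [   0    0   -4  |  -10   -3    1 ]
R3 <- (1/-4)*R3:  [    0     0     1  |   5/2   3/4  -1/4 ]
R1 <- R1 - (-8/5)*R3:  [    1     0     0  |     5   7/5  -2/5 ]
R2 <- R2 - (2)*R3:  [     0      1      0  |  -19/3  -11/6    1/2 ]
Right block of [I | A^{-1}] is the inverse:
[     5    7/5  -2/5 ]
[ -19/3  -11/6   1/2 ]
[   5/2    3/4  -1/4 ]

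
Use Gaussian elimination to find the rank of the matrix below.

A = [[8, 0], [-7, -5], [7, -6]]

Row reduction:
R2 <- R2 - (-7/8)*R1:  [  0  -5 ]
R3 <- R3 - (7/8)*R1:  [  0  -6 ]
R3 <- R3 - (6/5)*R2:  [ 0  0 ]
Row echelon form:
[ 8   0 ]
[ 0  -5 ]
[ 0   0 ]
Nonzero rows / pivot columns: 2

rank(A) = 2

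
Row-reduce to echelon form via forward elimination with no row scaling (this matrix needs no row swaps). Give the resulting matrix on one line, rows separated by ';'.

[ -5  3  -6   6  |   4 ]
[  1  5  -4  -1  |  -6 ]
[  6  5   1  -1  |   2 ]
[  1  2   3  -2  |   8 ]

REF = [-5 3 -6 6 4; 0 28/5 -26/5 1/5 -26/5; 0 0 25/14 165/28 207/14; 0 0 0 -74/5 -592/25]

Forward elimination:
R2 <- R2 - (-1/5)*R1:  [     0   28/5  -26/5    1/5  -26/5 ]
R3 <- R3 - (-6/5)*R1:  [     0   43/5  -31/5   31/5   34/5 ]
R4 <- R4 - (-1/5)*R1:  [    0  13/5   9/5  -4/5  44/5 ]
R3 <- R3 - (43/28)*R2:  [      0       0   25/14  165/28  207/14 ]
R4 <- R4 - (13/28)*R2:  [      0       0   59/14  -25/28  157/14 ]
R4 <- R4 - (59/25)*R3:  [       0        0        0    -74/5  -592/25 ]
Row echelon form:
[ -5     3     -6       6  |        4 ]
[  0  28/5  -26/5     1/5  |    -26/5 ]
[  0     0  25/14  165/28  |   207/14 ]
[  0     0      0   -74/5  |  -592/25 ]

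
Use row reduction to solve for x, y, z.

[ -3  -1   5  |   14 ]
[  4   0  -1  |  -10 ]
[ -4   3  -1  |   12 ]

(-2, 2, 2)

Forward elimination on [A|b]:
R2 <- R2 - (-4/3)*R1:  [    0  -4/3  17/3  26/3 ]
R3 <- R3 - (4/3)*R1:  [     0   13/3  -23/3  -20/3 ]
R3 <- R3 - (-13/4)*R2:  [    0     0  43/4  43/2 ]
Row echelon form:
[ -3    -1     5  |    14 ]
[  0  -4/3  17/3  |  26/3 ]
[  0     0  43/4  |  43/2 ]
Back-substitution:
z = (43/2) / (43/4) = 2
y = (26/3 - (17/3)*(2)) / (-4/3) = 2
x = (14 - (-1)*(2) - (5)*(2)) / -3 = -2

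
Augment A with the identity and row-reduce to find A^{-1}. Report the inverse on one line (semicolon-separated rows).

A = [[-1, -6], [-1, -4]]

inverse = [2 -3; -1/2 1/2]

Gauss-Jordan on [A | I]:
R1 <- (1/-1)*R1:  [  1   6  |  -1   0 ]
R2 <- R2 - (-1)*R1:  [  0   2  |  -1   1 ]
R2 <- (1/2)*R2:  [    0     1  |  -1/2   1/2 ]
R1 <- R1 - (6)*R2:  [  1   0  |   2  -3 ]
Right block of [I | A^{-1}] is the inverse:
[    2   -3 ]
[ -1/2  1/2 ]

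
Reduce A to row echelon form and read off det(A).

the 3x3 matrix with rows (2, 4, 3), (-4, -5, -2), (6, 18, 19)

Forward elimination:
R2 <- R2 - (-2)*R1:  [ 0  3  4 ]
R3 <- R3 - (3)*R1:  [  0   6  10 ]
R3 <- R3 - (2)*R2:  [ 0  0  2 ]
Upper-triangular form:
[ 2  4  3 ]
[ 0  3  4 ]
[ 0  0  2 ]
det(A) = (-1)^0 * (2) * (3) * (2) = 12  (0 row swaps -> sign +1)

det(A) = 12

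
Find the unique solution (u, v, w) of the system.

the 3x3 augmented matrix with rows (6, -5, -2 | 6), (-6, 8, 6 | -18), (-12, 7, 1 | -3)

(0, 0, -3)

Forward elimination on [A|b]:
R2 <- R2 - (-1)*R1:  [   0    3    4  -12 ]
R3 <- R3 - (-2)*R1:  [  0  -3  -3   9 ]
R3 <- R3 - (-1)*R2:  [  0   0   1  -3 ]
Row echelon form:
[ 6  -5  -2  |    6 ]
[ 0   3   4  |  -12 ]
[ 0   0   1  |   -3 ]
Back-substitution:
w = (-3) / 1 = -3
v = (-12 - (4)*(-3)) / 3 = 0
u = (6 - (-5)*(0) - (-2)*(-3)) / 6 = 0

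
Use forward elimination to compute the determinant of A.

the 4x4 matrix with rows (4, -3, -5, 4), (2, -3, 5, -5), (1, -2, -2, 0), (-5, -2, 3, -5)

Forward elimination:
R2 <- R2 - (1/2)*R1:  [    0  -3/2  15/2    -7 ]
R3 <- R3 - (1/4)*R1:  [    0  -5/4  -3/4    -1 ]
R4 <- R4 - (-5/4)*R1:  [     0  -23/4  -13/4      0 ]
R3 <- R3 - (5/6)*R2:  [    0     0    -7  29/6 ]
R4 <- R4 - (23/6)*R2:  [     0      0    -32  161/6 ]
R4 <- R4 - (32/7)*R3:  [      0       0       0  199/42 ]
Upper-triangular form:
[ 4    -3    -5       4 ]
[ 0  -3/2  15/2      -7 ]
[ 0     0    -7    29/6 ]
[ 0     0     0  199/42 ]
det(A) = (-1)^0 * (4) * (-3/2) * (-7) * (199/42) = 199  (0 row swaps -> sign +1)

det(A) = 199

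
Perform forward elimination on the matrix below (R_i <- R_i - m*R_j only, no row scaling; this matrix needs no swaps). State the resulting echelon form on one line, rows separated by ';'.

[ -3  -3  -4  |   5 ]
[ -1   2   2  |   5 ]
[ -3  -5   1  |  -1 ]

REF = [-3 -3 -4 5; 0 3 10/3 10/3; 0 0 65/9 -34/9]

Forward elimination:
R2 <- R2 - (1/3)*R1:  [    0     3  10/3  10/3 ]
R3 <- R3 - (1)*R1:  [  0  -2   5  -6 ]
R3 <- R3 - (-2/3)*R2:  [     0      0   65/9  -34/9 ]
Row echelon form:
[ -3  -3    -4  |      5 ]
[  0   3  10/3  |   10/3 ]
[  0   0  65/9  |  -34/9 ]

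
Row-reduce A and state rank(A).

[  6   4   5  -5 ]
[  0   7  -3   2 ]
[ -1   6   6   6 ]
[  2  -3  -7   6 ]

rank(A) = 4

Row reduction:
R3 <- R3 - (-1/6)*R1:  [    0  20/3  41/6  31/6 ]
R4 <- R4 - (1/3)*R1:  [     0  -13/3  -26/3   23/3 ]
R3 <- R3 - (20/21)*R2:  [      0       0  407/42  137/42 ]
R4 <- R4 - (-13/21)*R2:  [       0        0  -221/21   187/21 ]
R4 <- R4 - (-442/407)*R3:  [        0         0         0  5066/407 ]
Row echelon form:
[ 6  4       5        -5 ]
[ 0  7      -3         2 ]
[ 0  0  407/42    137/42 ]
[ 0  0       0  5066/407 ]
Nonzero rows / pivot columns: 4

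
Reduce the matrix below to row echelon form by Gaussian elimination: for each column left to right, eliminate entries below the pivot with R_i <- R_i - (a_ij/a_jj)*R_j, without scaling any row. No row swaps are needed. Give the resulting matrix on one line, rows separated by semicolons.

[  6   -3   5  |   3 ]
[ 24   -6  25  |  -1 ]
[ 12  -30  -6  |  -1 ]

Forward elimination:
R2 <- R2 - (4)*R1:  [   0    6    5  -13 ]
R3 <- R3 - (2)*R1:  [   0  -24  -16   -7 ]
R3 <- R3 - (-4)*R2:  [   0    0    4  -59 ]
Row echelon form:
[ 6  -3  5  |    3 ]
[ 0   6  5  |  -13 ]
[ 0   0  4  |  -59 ]

REF = [6 -3 5 3; 0 6 5 -13; 0 0 4 -59]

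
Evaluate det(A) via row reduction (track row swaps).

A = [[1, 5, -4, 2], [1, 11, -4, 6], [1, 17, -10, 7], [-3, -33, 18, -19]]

det(A) = 144

Forward elimination:
R2 <- R2 - (1)*R1:  [ 0  6  0  4 ]
R3 <- R3 - (1)*R1:  [  0  12  -6   5 ]
R4 <- R4 - (-3)*R1:  [   0  -18    6  -13 ]
R3 <- R3 - (2)*R2:  [  0   0  -6  -3 ]
R4 <- R4 - (-3)*R2:  [  0   0   6  -1 ]
R4 <- R4 - (-1)*R3:  [  0   0   0  -4 ]
Upper-triangular form:
[ 1  5  -4   2 ]
[ 0  6   0   4 ]
[ 0  0  -6  -3 ]
[ 0  0   0  -4 ]
det(A) = (-1)^0 * (1) * (6) * (-6) * (-4) = 144  (0 row swaps -> sign +1)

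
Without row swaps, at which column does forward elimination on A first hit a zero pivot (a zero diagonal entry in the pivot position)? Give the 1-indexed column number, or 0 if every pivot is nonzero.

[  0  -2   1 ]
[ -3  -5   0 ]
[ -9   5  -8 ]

first zero-pivot column = 1

Naive forward elimination:
Pivot entry (1,1) is zero but row 2 has -3 in column 1 -> naive elimination stops; a row interchange (e.g. R1 <-> R2) would be required here.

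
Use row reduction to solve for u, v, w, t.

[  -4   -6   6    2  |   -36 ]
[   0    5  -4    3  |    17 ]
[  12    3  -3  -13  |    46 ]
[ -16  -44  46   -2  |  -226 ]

Forward elimination on [A|b]:
R3 <- R3 - (-3)*R1:  [   0  -15   15   -7  -62 ]
R4 <- R4 - (4)*R1:  [   0  -20   22  -10  -82 ]
R3 <- R3 - (-3)*R2:  [   0    0    3    2  -11 ]
R4 <- R4 - (-4)*R2:  [   0    0    6    2  -14 ]
R4 <- R4 - (2)*R3:  [  0   0   0  -2   8 ]
Row echelon form:
[ -4  -6   6   2  |  -36 ]
[  0   5  -4   3  |   17 ]
[  0   0   3   2  |  -11 ]
[  0   0   0  -2  |    8 ]
Back-substitution:
t = (8) / -2 = -4
w = (-11 - (2)*(-4)) / 3 = -1
v = (17 - (-4)*(-1) - (3)*(-4)) / 5 = 5
u = (-36 - (-6)*(5) - (6)*(-1) - (2)*(-4)) / -4 = -2

(-2, 5, -1, -4)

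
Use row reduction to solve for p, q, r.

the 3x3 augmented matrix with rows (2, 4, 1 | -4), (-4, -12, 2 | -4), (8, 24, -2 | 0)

(2, -1, -4)

Forward elimination on [A|b]:
R2 <- R2 - (-2)*R1:  [   0   -4    4  -12 ]
R3 <- R3 - (4)*R1:  [  0   8  -6  16 ]
R3 <- R3 - (-2)*R2:  [  0   0   2  -8 ]
Row echelon form:
[ 2   4  1  |   -4 ]
[ 0  -4  4  |  -12 ]
[ 0   0  2  |   -8 ]
Back-substitution:
r = (-8) / 2 = -4
q = (-12 - (4)*(-4)) / -4 = -1
p = (-4 - (4)*(-1) - (1)*(-4)) / 2 = 2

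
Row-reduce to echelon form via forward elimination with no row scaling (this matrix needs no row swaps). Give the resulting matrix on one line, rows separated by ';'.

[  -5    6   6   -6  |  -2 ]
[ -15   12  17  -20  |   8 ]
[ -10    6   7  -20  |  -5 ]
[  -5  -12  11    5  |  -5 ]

REF = [-5 6 6 -6 -2; 0 -6 -1 -2 14; 0 0 -4 -6 -15; 0 0 0 5 -75]

Forward elimination:
R2 <- R2 - (3)*R1:  [  0  -6  -1  -2  14 ]
R3 <- R3 - (2)*R1:  [  0  -6  -5  -8  -1 ]
R4 <- R4 - (1)*R1:  [   0  -18    5   11   -3 ]
R3 <- R3 - (1)*R2:  [   0    0   -4   -6  -15 ]
R4 <- R4 - (3)*R2:  [   0    0    8   17  -45 ]
R4 <- R4 - (-2)*R3:  [   0    0    0    5  -75 ]
Row echelon form:
[ -5   6   6  -6  |   -2 ]
[  0  -6  -1  -2  |   14 ]
[  0   0  -4  -6  |  -15 ]
[  0   0   0   5  |  -75 ]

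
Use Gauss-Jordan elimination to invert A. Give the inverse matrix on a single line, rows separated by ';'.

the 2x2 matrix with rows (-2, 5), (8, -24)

Gauss-Jordan on [A | I]:
R1 <- (1/-2)*R1:  [    1  -5/2  |  -1/2     0 ]
R2 <- R2 - (8)*R1:  [  0  -4  |   4   1 ]
R2 <- (1/-4)*R2:  [    0     1  |    -1  -1/4 ]
R1 <- R1 - (-5/2)*R2:  [    1     0  |    -3  -5/8 ]
Right block of [I | A^{-1}] is the inverse:
[ -3  -5/8 ]
[ -1  -1/4 ]

inverse = [-3 -5/8; -1 -1/4]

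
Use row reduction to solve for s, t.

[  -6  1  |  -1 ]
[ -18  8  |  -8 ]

Forward elimination on [A|b]:
R2 <- R2 - (3)*R1:  [  0   5  -5 ]
Row echelon form:
[ -6  1  |  -1 ]
[  0  5  |  -5 ]
Back-substitution:
t = (-5) / 5 = -1
s = (-1 - (1)*(-1)) / -6 = 0

(0, -1)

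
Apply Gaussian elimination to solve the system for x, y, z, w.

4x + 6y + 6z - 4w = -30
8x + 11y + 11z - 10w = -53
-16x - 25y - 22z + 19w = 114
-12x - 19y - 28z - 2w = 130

Forward elimination on [A|b]:
R2 <- R2 - (2)*R1:  [  0  -1  -1  -2   7 ]
R3 <- R3 - (-4)*R1:  [  0  -1   2   3  -6 ]
R4 <- R4 - (-3)*R1:  [   0   -1  -10  -14   40 ]
R3 <- R3 - (1)*R2:  [   0    0    3    5  -13 ]
R4 <- R4 - (1)*R2:  [   0    0   -9  -12   33 ]
R4 <- R4 - (-3)*R3:  [  0   0   0   3  -6 ]
Row echelon form:
[ 4   6   6  -4  |  -30 ]
[ 0  -1  -1  -2  |    7 ]
[ 0   0   3   5  |  -13 ]
[ 0   0   0   3  |   -6 ]
Back-substitution:
w = (-6) / 3 = -2
z = (-13 - (5)*(-2)) / 3 = -1
y = (7 - (-1)*(-1) - (-2)*(-2)) / -1 = -2
x = (-30 - (6)*(-2) - (6)*(-1) - (-4)*(-2)) / 4 = -5

(-5, -2, -1, -2)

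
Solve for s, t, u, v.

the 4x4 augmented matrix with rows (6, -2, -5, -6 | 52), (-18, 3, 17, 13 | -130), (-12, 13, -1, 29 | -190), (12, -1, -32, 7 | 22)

Forward elimination on [A|b]:
R2 <- R2 - (-3)*R1:  [  0  -3   2  -5  26 ]
R3 <- R3 - (-2)*R1:  [   0    9  -11   17  -86 ]
R4 <- R4 - (2)*R1:  [   0    3  -22   19  -82 ]
R3 <- R3 - (-3)*R2:  [  0   0  -5   2  -8 ]
R4 <- R4 - (-1)*R2:  [   0    0  -20   14  -56 ]
R4 <- R4 - (4)*R3:  [   0    0    0    6  -24 ]
Row echelon form:
[ 6  -2  -5  -6  |   52 ]
[ 0  -3   2  -5  |   26 ]
[ 0   0  -5   2  |   -8 ]
[ 0   0   0   6  |  -24 ]
Back-substitution:
v = (-24) / 6 = -4
u = (-8 - (2)*(-4)) / -5 = 0
t = (26 - (2)*(0) - (-5)*(-4)) / -3 = -2
s = (52 - (-2)*(-2) - (-5)*(0) - (-6)*(-4)) / 6 = 4

(4, -2, 0, -4)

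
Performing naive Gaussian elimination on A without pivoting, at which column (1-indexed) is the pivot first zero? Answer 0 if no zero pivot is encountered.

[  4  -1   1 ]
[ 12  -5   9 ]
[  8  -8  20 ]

Naive forward elimination:
R2 <- R2 - (3)*R1:  [  0  -2   6 ]
R3 <- R3 - (2)*R1:  [  0  -6  18 ]
R3 <- R3 - (3)*R2:  [ 0  0  0 ]
Matrix at this point:
[ 4  -1  1 ]
[ 0  -2  6 ]
[ 0   0  0 ]
Pivot entry (3,3) in the last row is zero and there are no rows below to swap with -> zero pivot in column 3 (A is singular).

first zero-pivot column = 3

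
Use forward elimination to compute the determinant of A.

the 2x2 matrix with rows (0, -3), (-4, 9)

det(A) = -12

Forward elimination:
R1 <-> R2   (pivot in column 1 was zero)
[ -4   9 ]
[  0  -3 ]
Upper-triangular form:
[ -4   9 ]
[  0  -3 ]
det(A) = (-1)^1 * (-4) * (-3) = -12  (1 row swap -> sign -1)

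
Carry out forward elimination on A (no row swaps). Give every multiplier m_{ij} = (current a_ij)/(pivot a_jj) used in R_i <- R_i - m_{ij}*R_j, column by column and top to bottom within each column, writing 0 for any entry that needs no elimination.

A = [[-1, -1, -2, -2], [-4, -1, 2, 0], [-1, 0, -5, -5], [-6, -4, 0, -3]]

Forward elimination:
R2 <- R2 - (4)*R1:  [  0   3  10   8 ]
R3 <- R3 - (1)*R1:  [  0   1  -3  -3 ]
R4 <- R4 - (6)*R1:  [  0   2  12   9 ]
R3 <- R3 - (1/3)*R2:  [     0      0  -19/3  -17/3 ]
R4 <- R4 - (2/3)*R2:  [    0     0  16/3  11/3 ]
R4 <- R4 - (-16/19)*R3:  [      0       0       0  -21/19 ]
Multipliers (in order of application): m_{21} = 4, m_{31} = 1, m_{41} = 6, m_{32} = 1/3, m_{42} = 2/3, m_{43} = -16/19

multipliers: 4, 1, 6, 1/3, 2/3, -16/19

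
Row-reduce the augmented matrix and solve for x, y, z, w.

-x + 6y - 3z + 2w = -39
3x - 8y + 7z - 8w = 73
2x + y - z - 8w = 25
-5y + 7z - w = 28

(3, -5, 0, -3)

Forward elimination on [A|b]:
R2 <- R2 - (-3)*R1:  [   0   10   -2   -2  -44 ]
R3 <- R3 - (-2)*R1:  [   0   13   -7   -4  -53 ]
R3 <- R3 - (13/10)*R2:  [     0      0  -22/5   -7/5   21/5 ]
R4 <- R4 - (-1/2)*R2:  [  0   0   6  -2   6 ]
R4 <- R4 - (-15/11)*R3:  [      0       0       0  -43/11  129/11 ]
Row echelon form:
[ -1   6     -3       2  |     -39 ]
[  0  10     -2      -2  |     -44 ]
[  0   0  -22/5    -7/5  |    21/5 ]
[  0   0      0  -43/11  |  129/11 ]
Back-substitution:
w = (129/11) / (-43/11) = -3
z = (21/5 - (-7/5)*(-3)) / (-22/5) = 0
y = (-44 - (-2)*(0) - (-2)*(-3)) / 10 = -5
x = (-39 - (6)*(-5) - (-3)*(0) - (2)*(-3)) / -1 = 3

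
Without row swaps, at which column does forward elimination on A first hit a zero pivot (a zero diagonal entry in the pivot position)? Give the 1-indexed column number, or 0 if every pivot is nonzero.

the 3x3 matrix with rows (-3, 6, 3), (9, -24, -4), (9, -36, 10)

Naive forward elimination:
R2 <- R2 - (-3)*R1:  [  0  -6   5 ]
R3 <- R3 - (-3)*R1:  [   0  -18   19 ]
R3 <- R3 - (3)*R2:  [ 0  0  4 ]
All pivots nonzero; naive elimination completes without hitting a zero pivot.

first zero-pivot column = 0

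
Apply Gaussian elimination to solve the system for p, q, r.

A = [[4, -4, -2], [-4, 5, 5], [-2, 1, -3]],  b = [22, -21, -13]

(4, -2, 1)

Forward elimination on [A|b]:
R2 <- R2 - (-1)*R1:  [ 0  1  3  1 ]
R3 <- R3 - (-1/2)*R1:  [  0  -1  -4  -2 ]
R3 <- R3 - (-1)*R2:  [  0   0  -1  -1 ]
Row echelon form:
[ 4  -4  -2  |  22 ]
[ 0   1   3  |   1 ]
[ 0   0  -1  |  -1 ]
Back-substitution:
r = (-1) / -1 = 1
q = (1 - (3)*(1)) / 1 = -2
p = (22 - (-4)*(-2) - (-2)*(1)) / 4 = 4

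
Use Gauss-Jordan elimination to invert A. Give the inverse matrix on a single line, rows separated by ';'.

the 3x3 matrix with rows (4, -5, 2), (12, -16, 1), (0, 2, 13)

inverse = [35/2 -23/4 -9/4; 13 -13/3 -5/3; -2 2/3 1/3]

Gauss-Jordan on [A | I]:
R1 <- (1/4)*R1:  [    1  -5/4   1/2  |   1/4     0     0 ]
R2 <- R2 - (12)*R1:  [  0  -1  -5  |  -3   1   0 ]
R2 <- (1/-1)*R2:  [  0   1   5  |   3  -1   0 ]
R1 <- R1 - (-5/4)*R2:  [    1     0  27/4  |     4  -5/4     0 ]
R3 <- R3 - (2)*R2:  [  0   0   3  |  -6   2   1 ]
R3 <- (1/3)*R3:  [   0    0    1  |   -2  2/3  1/3 ]
R1 <- R1 - (27/4)*R3:  [     1      0      0  |   35/2  -23/4   -9/4 ]
R2 <- R2 - (5)*R3:  [     0      1      0  |     13  -13/3   -5/3 ]
Right block of [I | A^{-1}] is the inverse:
[ 35/2  -23/4  -9/4 ]
[   13  -13/3  -5/3 ]
[   -2    2/3   1/3 ]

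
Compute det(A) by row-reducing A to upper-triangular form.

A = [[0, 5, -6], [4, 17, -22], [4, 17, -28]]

Forward elimination:
R1 <-> R2   (pivot in column 1 was zero)
[ 4  17  -22 ]
[ 0   5   -6 ]
[ 4  17  -28 ]
R3 <- R3 - (1)*R1:  [  0   0  -6 ]
Upper-triangular form:
[ 4  17  -22 ]
[ 0   5   -6 ]
[ 0   0   -6 ]
det(A) = (-1)^1 * (4) * (5) * (-6) = 120  (1 row swap -> sign -1)

det(A) = 120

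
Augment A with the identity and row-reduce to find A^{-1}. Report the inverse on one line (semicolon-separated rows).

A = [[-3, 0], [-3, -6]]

inverse = [-1/3 0; 1/6 -1/6]

Gauss-Jordan on [A | I]:
R1 <- (1/-3)*R1:  [    1     0  |  -1/3     0 ]
R2 <- R2 - (-3)*R1:  [  0  -6  |  -1   1 ]
R2 <- (1/-6)*R2:  [    0     1  |   1/6  -1/6 ]
Right block of [I | A^{-1}] is the inverse:
[ -1/3     0 ]
[  1/6  -1/6 ]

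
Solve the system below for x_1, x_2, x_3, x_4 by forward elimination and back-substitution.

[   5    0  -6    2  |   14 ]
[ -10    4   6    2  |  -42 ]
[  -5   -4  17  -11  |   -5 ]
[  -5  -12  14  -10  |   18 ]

Forward elimination on [A|b]:
R2 <- R2 - (-2)*R1:  [   0    4   -6    6  -14 ]
R3 <- R3 - (-1)*R1:  [  0  -4  11  -9   9 ]
R4 <- R4 - (-1)*R1:  [   0  -12    8   -8   32 ]
R3 <- R3 - (-1)*R2:  [  0   0   5  -3  -5 ]
R4 <- R4 - (-3)*R2:  [   0    0  -10   10  -10 ]
R4 <- R4 - (-2)*R3:  [   0    0    0    4  -20 ]
Row echelon form:
[ 5  0  -6   2  |   14 ]
[ 0  4  -6   6  |  -14 ]
[ 0  0   5  -3  |   -5 ]
[ 0  0   0   4  |  -20 ]
Back-substitution:
x_4 = (-20) / 4 = -5
x_3 = (-5 - (-3)*(-5)) / 5 = -4
x_2 = (-14 - (-6)*(-4) - (6)*(-5)) / 4 = -2
x_1 = (14 - (-6)*(-4) - (2)*(-5)) / 5 = 0

(0, -2, -4, -5)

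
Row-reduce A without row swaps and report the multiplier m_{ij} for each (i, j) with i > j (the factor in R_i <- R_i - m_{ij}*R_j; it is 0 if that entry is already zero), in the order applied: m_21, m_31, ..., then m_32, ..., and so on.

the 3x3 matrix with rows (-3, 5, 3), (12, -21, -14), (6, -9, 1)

Forward elimination:
R2 <- R2 - (-4)*R1:  [  0  -1  -2 ]
R3 <- R3 - (-2)*R1:  [ 0  1  7 ]
R3 <- R3 - (-1)*R2:  [ 0  0  5 ]
Multipliers (in order of application): m_{21} = -4, m_{31} = -2, m_{32} = -1

multipliers: -4, -2, -1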